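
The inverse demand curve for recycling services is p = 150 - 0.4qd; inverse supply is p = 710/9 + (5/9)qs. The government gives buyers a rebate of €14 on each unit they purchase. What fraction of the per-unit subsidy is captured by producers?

Pre-subsidy: 150 - 0.4q = 710/9 + (5/9)q gives q* = 3200/43 and p* = 5170/43.
With the rebate, buyers effectively pay pb = ps − 14, where ps is the price sellers receive.
On the curves, pb = 150 - 0.4q and ps = 710/9 + (5/9)q; the wedge ps − pb = 14 gives 710/9 + (5/9)q − (150 - 0.4q) = 14, so q' = 3830/43.
Then pb = 150 − 0.4·(3830/43) = 4918/43 and ps = 710/9 + (5/9)·(3830/43) = 5520/43.
Buyers' price falls by p* − pb = 5170/43 − 4918/43 = 252/43; sellers' price rises by ps − p* = 5520/43 − 5170/43 = 350/43.
So producers capture (350/43)/14 = 25/43 of each unit of subsidy.

Producer share = 25/43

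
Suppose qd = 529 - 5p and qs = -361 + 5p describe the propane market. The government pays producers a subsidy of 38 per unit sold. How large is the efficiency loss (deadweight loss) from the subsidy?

Pre-subsidy: 529 - 5p = -361 + 5p gives p* = 89, q* = 84.
With the subsidy, sellers receive ps = pb + 38 for each unit, where pb is the price buyers pay.
Supply in terms of pb becomes qs = -361 + 5(pb + 38) = -171 + 5pb. Setting this equal to demand: 529 - 5pb = -171 + 5pb, so pb = 70.
Sellers receive ps = 70 + 38 = 108; q' = 529 − 5·70 = 179.
The subsidy expands output by 179 − 84 = 95 past the efficient level; on those units the gap between marginal cost and willingness to pay runs from 0 up to 38.
DWL = ½ × 38 × 95 = 1805.

Deadweight loss = 1805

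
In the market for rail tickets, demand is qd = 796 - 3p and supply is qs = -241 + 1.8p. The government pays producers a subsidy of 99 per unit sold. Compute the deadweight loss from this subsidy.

Deadweight loss = 5513.0625

Pre-subsidy: 796 - 3p = -241 + 1.8p gives p* = 5185/24, q* = 147.875.
With the subsidy, sellers receive ps = pb + 99 for each unit, where pb is the price buyers pay.
Supply in terms of pb becomes qs = -241 + 1.8(pb + 99) = -62.8 + 1.8pb. Setting this equal to demand: 796 - 3pb = -62.8 + 1.8pb, so pb = 2147/12.
Sellers receive ps = 2147/12 + 99 = 3335/12; q' = 796 − 3·(2147/12) = 259.25.
The subsidy expands output by 259.25 − 147.875 = 111.375 past the efficient level; on those units the gap between marginal cost and willingness to pay runs from 0 up to 99.
DWL = ½ × 99 × 111.375 = 5513.0625.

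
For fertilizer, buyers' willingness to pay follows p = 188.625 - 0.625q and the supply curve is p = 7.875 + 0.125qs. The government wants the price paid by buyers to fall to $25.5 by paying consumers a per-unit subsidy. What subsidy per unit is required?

Required subsidy s = $15 per unit

At a buyer price of 25.5, quantity demanded is 301.8 − 1.6·25.5 = 261.
Sellers supply 261 only when they receive ps = 7.875 + 0.125·261 = 40.5.
s = ps − pb = 40.5 − 25.5 = 15.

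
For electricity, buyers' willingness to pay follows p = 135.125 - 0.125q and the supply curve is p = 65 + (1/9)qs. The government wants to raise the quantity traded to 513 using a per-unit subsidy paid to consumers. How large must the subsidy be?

At q = 513, from the demand curve buyers pay pb = 135.125 − 0.125·513 = 71; from the supply curve sellers need ps = 65 + (1/9)·513 = 122.
The subsidy must fill the gap: s = ps − pb = 122 − 71 = 51.

Required subsidy s = 51 per unit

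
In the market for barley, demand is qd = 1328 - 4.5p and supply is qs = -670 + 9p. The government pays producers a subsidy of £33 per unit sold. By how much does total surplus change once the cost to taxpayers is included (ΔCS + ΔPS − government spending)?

Net change in total surplus = -£1633.5

Pre-subsidy: 1328 - 4.5p = -670 + 9p gives p* = 148, q* = 662.
With the subsidy, sellers receive ps = pb + 33 for each unit, where pb is the price buyers pay.
Supply in terms of pb becomes qs = -670 + 9(pb + 33) = -373 + 9pb. Setting this equal to demand: 1328 - 4.5pb = -373 + 9pb, so pb = 126.
Sellers receive ps = 126 + 33 = 159; q' = 1328 − 4.5·126 = 761.
ΔCS = ½(662 + 761)(148 − 126) = 15653; ΔPS = ½(662 + 761)(159 − 148) = 7826.5.
Government spending = 33 × 761 = 25113.
Net change = 15653 + 7826.5 − 25113 = -1633.5. The loss equals the DWL triangle ½·33·99.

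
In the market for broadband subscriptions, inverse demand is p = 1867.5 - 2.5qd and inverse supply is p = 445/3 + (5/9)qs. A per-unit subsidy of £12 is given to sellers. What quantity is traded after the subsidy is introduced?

q' = 31161/55

Pre-subsidy: 1867.5 - 2.5q = 445/3 + (5/9)q gives q* = 6189/11 and p* = 5070/11.
With the subsidy, sellers receive ps = pb + 12 for each unit, where pb is the price buyers pay.
On the curves, pb = 1867.5 - 2.5q and ps = 445/3 + (5/9)q; the wedge ps − pb = 12 gives 445/3 + (5/9)q − (1867.5 - 2.5q) = 12, so q' = 31161/55.
Then pb = 1867.5 − 2.5·(31161/55) = 4962/11 and ps = 445/3 + (5/9)·(31161/55) = 5094/11.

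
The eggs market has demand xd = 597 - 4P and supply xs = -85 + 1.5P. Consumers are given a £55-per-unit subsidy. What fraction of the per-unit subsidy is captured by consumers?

Consumer share = 3/11

Pre-subsidy: 597 - 4P = -85 + 1.5P gives P* = 124, x* = 101.
With the rebate, buyers effectively pay Pb = Ps − 55, where Ps is the price sellers receive.
Demand in terms of Ps becomes xd = 597 − 4(Ps − 55) = 817 - 4Ps. Setting this equal to supply: 817 - 4Ps = -85 + 1.5Ps, so Ps = 164.
Buyers pay Pb = 164 − 55 = 109; x' = -85 + 1.5·164 = 161.
Buyers' price falls by P* − Pb = 124 − 109 = 15; sellers' price rises by Ps − P* = 164 − 124 = 40.
So consumers capture 15/55 = 3/11 of each unit of subsidy.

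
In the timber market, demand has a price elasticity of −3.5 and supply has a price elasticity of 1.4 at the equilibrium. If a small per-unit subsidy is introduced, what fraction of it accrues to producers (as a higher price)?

Producer share = 5/7

For a small subsidy around the equilibrium, the benefit split depends on the relative slopes, which at a point are proportional to the elasticities.
Buyer share = εs/(εs + |εd|) = 1.4/(1.4 + 3.5) = 2/7; seller share = |εd|/(εs + |εd|) = 5/7.
So producers capture 5/7 of the subsidy.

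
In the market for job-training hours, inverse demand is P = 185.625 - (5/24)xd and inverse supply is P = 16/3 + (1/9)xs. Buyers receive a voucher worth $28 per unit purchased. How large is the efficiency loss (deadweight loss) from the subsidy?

Deadweight loss = 28224/23

Pre-subsidy: 185.625 - (5/24)x = 16/3 + (1/9)x gives x* = 12981/23 and P* = 1565/23.
With the rebate, buyers effectively pay Pb = Ps − 28, where Ps is the price sellers receive.
On the curves, Pb = 185.625 - (5/24)x and Ps = 16/3 + (1/9)x; the wedge Ps − Pb = 28 gives 16/3 + (1/9)x − (185.625 - (5/24)x) = 28, so x' = 14997/23.
Then Pb = 185.625 − (5/24)·(14997/23) = 1145/23 and Ps = 16/3 + (1/9)·(14997/23) = 1789/23.
The subsidy expands output by 14997/23 − 12981/23 = 2016/23 past the efficient level; on those units the gap between marginal cost and willingness to pay runs from 0 up to 28.
DWL = ½ × 28 × 2016/23 = 28224/23.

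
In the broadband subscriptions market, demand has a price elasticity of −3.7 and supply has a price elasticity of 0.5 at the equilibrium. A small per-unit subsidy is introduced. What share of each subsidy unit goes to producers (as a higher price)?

For a small subsidy around the equilibrium, the benefit split depends on the relative slopes, which at a point are proportional to the elasticities.
Buyer share = εs/(εs + |εd|) = 0.5/(0.5 + 3.7) = 5/42; seller share = |εd|/(εs + |εd|) = 37/42.
So producers capture 37/42 of the subsidy.

Producer share = 37/42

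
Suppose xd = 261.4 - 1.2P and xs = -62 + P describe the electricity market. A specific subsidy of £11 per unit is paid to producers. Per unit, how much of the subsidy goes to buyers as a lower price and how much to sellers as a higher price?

Pre-subsidy: 261.4 - 1.2P = -62 + P gives P* = 147, x* = 85.
With the subsidy, sellers receive Ps = Pb + 11 for each unit, where Pb is the price buyers pay.
Supply in terms of Pb becomes xs = -62 + 1(Pb + 11) = -51 + Pb. Setting this equal to demand: 261.4 - 1.2Pb = -51 + Pb, so Pb = 142.
Sellers receive Ps = 142 + 11 = 153; x' = 261.4 − 1.2·142 = 91.
Buyers' price falls by P* − Pb = 147 − 142 = 5; sellers' price rises by Ps − P* = 153 − 147 = 6.

Buyers gain £5 per unit; sellers gain £6 per unit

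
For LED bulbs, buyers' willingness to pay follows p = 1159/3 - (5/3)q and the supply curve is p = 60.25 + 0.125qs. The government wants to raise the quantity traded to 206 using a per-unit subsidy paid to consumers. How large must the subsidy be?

Required subsidy s = 43 per unit

At q = 206, from the demand curve buyers pay pb = 1159/3 − (5/3)·206 = 43; from the supply curve sellers need ps = 60.25 + 0.125·206 = 86.
The subsidy must fill the gap: s = ps − pb = 86 − 43 = 43.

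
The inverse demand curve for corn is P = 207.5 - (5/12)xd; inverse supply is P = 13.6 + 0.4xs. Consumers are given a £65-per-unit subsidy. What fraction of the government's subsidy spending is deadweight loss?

DWL / government spending = 325/2589

Pre-subsidy: 207.5 - (5/12)x = 13.6 + 0.4x gives x* = 1662/7 and P* = 760/7.
With the rebate, buyers effectively pay Pb = Ps − 65, where Ps is the price sellers receive.
On the curves, Pb = 207.5 - (5/12)x and Ps = 13.6 + 0.4x; the wedge Ps − Pb = 65 gives 13.6 + 0.4x − (207.5 - (5/12)x) = 65, so x' = 15534/49.
Then Pb = 207.5 − (5/12)·(15534/49) = 3695/49 and Ps = 13.6 + 0.4·(15534/49) = 6880/49.
ΔCS = ½(1662/7 + 15534/49)(760/7 − 3695/49) = 22074000/2401; ΔPS = ½(1662/7 + 15534/49)(6880/49 − 760/7) = 21191040/2401.
Government spending = 65 × 15534/49 = 1009710/49.
DWL = ½ × 65 × (15534/49 − 1662/7) = 126750/49; fraction = (126750/49) / (1009710/49) = 325/2589.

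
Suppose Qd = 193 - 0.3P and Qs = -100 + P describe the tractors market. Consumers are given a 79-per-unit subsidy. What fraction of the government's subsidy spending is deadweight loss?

Pre-subsidy: 193 - 0.3P = -100 + P gives P* = 2930/13, Q* = 1630/13.
With the rebate, buyers effectively pay Pb = Ps − 79, where Ps is the price sellers receive.
Demand in terms of Ps becomes Qd = 193 − 0.3(Ps − 79) = 216.7 - 0.3Ps. Setting this equal to supply: 216.7 - 0.3Ps = -100 + Ps, so Ps = 3167/13.
Buyers pay Pb = 3167/13 − 79 = 2140/13; Q' = -100 + 1·(3167/13) = 1867/13.
ΔCS = ½(1630/13 + 1867/13)(2930/13 − 2140/13) = 106255/13; ΔPS = ½(1630/13 + 1867/13)(3167/13 − 2930/13) = 63753/26.
Government spending = 79 × 1867/13 = 147493/13.
DWL = ½ × 79 × (1867/13 − 1630/13) = 18723/26; fraction = (18723/26) / (147493/13) = 237/3734.

DWL / government spending = 237/3734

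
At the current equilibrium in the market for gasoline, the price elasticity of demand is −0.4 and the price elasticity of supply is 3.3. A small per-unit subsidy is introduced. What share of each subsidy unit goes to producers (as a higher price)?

For a small subsidy around the equilibrium, the benefit split depends on the relative slopes, which at a point are proportional to the elasticities.
Buyer share = εs/(εs + |εd|) = 3.3/(3.3 + 0.4) = 33/37; seller share = |εd|/(εs + |εd|) = 4/37.
So producers capture 4/37 of the subsidy.

Producer share = 4/37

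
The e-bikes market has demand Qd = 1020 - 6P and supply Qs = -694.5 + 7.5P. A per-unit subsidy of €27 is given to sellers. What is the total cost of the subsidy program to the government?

Pre-subsidy: 1020 - 6P = -694.5 + 7.5P gives P* = 127, Q* = 258.
With the subsidy, sellers receive Ps = Pb + 27 for each unit, where Pb is the price buyers pay.
Supply in terms of Pb becomes Qs = -694.5 + 7.5(Pb + 27) = -492 + 7.5Pb. Setting this equal to demand: 1020 - 6Pb = -492 + 7.5Pb, so Pb = 112.
Sellers receive Ps = 112 + 27 = 139; Q' = 1020 − 6·112 = 348.
Government outlay = subsidy × quantity = 27 × 348 = 9396.

Government cost = €9396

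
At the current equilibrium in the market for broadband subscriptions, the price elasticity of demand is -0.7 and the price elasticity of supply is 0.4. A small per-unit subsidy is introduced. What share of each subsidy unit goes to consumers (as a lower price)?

Consumer share = 4/11

For a small subsidy around the equilibrium, the benefit split depends on the relative slopes, which at a point are proportional to the elasticities.
Buyer share = εs/(εs + |εd|) = 0.4/(0.4 + 0.7) = 4/11; seller share = |εd|/(εs + |εd|) = 7/11.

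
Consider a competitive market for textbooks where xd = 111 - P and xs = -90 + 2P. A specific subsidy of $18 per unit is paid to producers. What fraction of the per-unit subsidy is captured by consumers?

Consumer share = 2/3

Pre-subsidy: 111 - P = -90 + 2P gives P* = 67, x* = 44.
With the subsidy, sellers receive Ps = Pb + 18 for each unit, where Pb is the price buyers pay.
Supply in terms of Pb becomes xs = -90 + 2(Pb + 18) = -54 + 2Pb. Setting this equal to demand: 111 - Pb = -54 + 2Pb, so Pb = 55.
Sellers receive Ps = 55 + 18 = 73; x' = 111 − 1·55 = 56.
Buyers' price falls by P* − Pb = 67 − 55 = 12; sellers' price rises by Ps − P* = 73 − 67 = 6.
So consumers capture 12/18 = 2/3 of each unit of subsidy.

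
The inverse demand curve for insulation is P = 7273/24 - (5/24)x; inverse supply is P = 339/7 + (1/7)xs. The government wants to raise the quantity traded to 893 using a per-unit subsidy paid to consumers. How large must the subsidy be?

Required subsidy s = 59 per unit

At x = 893, from the demand curve buyers pay Pb = 7273/24 − (5/24)·893 = 117; from the supply curve sellers need Ps = 339/7 + (1/7)·893 = 176.
The subsidy must fill the gap: s = Ps − Pb = 176 − 117 = 59.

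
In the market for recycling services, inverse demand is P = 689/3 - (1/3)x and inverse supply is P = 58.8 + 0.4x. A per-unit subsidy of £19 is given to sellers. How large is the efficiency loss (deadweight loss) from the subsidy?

Deadweight loss = 5415/22

Pre-subsidy: 689/3 - (1/3)x = 58.8 + 0.4x gives x* = 233 and P* = 152.
With the subsidy, sellers receive Ps = Pb + 19 for each unit, where Pb is the price buyers pay.
On the curves, Pb = 689/3 - (1/3)x and Ps = 58.8 + 0.4x; the wedge Ps − Pb = 19 gives 58.8 + 0.4x − (689/3 - (1/3)x) = 19, so x' = 2848/11.
Then Pb = 689/3 − (1/3)·(2848/11) = 1577/11 and Ps = 58.8 + 0.4·(2848/11) = 1786/11.
The subsidy expands output by 2848/11 − 233 = 285/11 past the efficient level; on those units the gap between marginal cost and willingness to pay runs from 0 up to 19.
DWL = ½ × 19 × 285/11 = 5415/22.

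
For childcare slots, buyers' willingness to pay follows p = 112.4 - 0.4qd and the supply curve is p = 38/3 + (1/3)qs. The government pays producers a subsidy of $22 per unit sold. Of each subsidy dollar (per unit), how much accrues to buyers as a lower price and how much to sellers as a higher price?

Buyers gain $12 per unit; sellers gain $10 per unit

Pre-subsidy: 112.4 - 0.4q = 38/3 + (1/3)q gives q* = 136 and p* = 58.
With the subsidy, sellers receive ps = pb + 22 for each unit, where pb is the price buyers pay.
On the curves, pb = 112.4 - 0.4q and ps = 38/3 + (1/3)q; the wedge ps − pb = 22 gives 38/3 + (1/3)q − (112.4 - 0.4q) = 22, so q' = 166.
Then pb = 112.4 − 0.4·166 = 46 and ps = 38/3 + (1/3)·166 = 68.
Buyers' price falls by p* − pb = 58 − 46 = 12; sellers' price rises by ps − p* = 68 − 58 = 10.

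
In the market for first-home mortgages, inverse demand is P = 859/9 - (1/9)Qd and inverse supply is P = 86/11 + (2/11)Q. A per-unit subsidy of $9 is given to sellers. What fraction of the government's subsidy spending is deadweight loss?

Pre-subsidy: 859/9 - (1/9)Q = 86/11 + (2/11)Q gives Q* = 8675/29 and P* = 1804/29.
With the subsidy, sellers receive Ps = Pb + 9 for each unit, where Pb is the price buyers pay.
On the curves, Pb = 859/9 - (1/9)Q and Ps = 86/11 + (2/11)Q; the wedge Ps − Pb = 9 gives 86/11 + (2/11)Q − (859/9 - (1/9)Q) = 9, so Q' = 9566/29.
Then Pb = 859/9 − (1/9)·(9566/29) = 1705/29 and Ps = 86/11 + (2/11)·(9566/29) = 1966/29.
ΔCS = ½(8675/29 + 9566/29)(1804/29 − 1705/29) = 62271/58; ΔPS = ½(8675/29 + 9566/29)(1966/29 − 1804/29) = 50949/29.
Government spending = 9 × 9566/29 = 86094/29.
DWL = ½ × 9 × (9566/29 − 8675/29) = 8019/58; fraction = (8019/58) / (86094/29) = 891/19132.

DWL / government spending = 891/19132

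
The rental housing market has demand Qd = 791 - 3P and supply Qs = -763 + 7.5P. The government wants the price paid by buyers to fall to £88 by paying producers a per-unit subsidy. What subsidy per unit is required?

Required subsidy s = £84 per unit

At a buyer price of 88, quantity demanded is 791 − 3·88 = 527.
Sellers supply 527 only when they receive Ps with -763 + 7.5·Ps = 527, i.e. Ps = 172.
s = Ps − Pb = 172 − 88 = 84.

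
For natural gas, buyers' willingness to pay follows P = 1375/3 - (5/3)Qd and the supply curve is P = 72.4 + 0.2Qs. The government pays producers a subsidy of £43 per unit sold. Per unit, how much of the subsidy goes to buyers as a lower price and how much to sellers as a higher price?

Buyers gain 1075/28 per unit; sellers gain 129/28 per unit

Pre-subsidy: 1375/3 - (5/3)Q = 72.4 + 0.2Q gives Q* = 206.75 and P* = 113.75.
With the subsidy, sellers receive Ps = Pb + 43 for each unit, where Pb is the price buyers pay.
On the curves, Pb = 1375/3 - (5/3)Q and Ps = 72.4 + 0.2Q; the wedge Ps − Pb = 43 gives 72.4 + 0.2Q − (1375/3 - (5/3)Q) = 43, so Q' = 3217/14.
Then Pb = 1375/3 − (5/3)·(3217/14) = 1055/14 and Ps = 72.4 + 0.2·(3217/14) = 1657/14.
Buyers' price falls by P* − Pb = 113.75 − 1055/14 = 1075/28; sellers' price rises by Ps − P* = 1657/14 − 113.75 = 129/28.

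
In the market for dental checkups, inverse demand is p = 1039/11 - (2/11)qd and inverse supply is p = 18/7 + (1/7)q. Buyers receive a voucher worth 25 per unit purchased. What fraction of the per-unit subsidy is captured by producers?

Pre-subsidy: 1039/11 - (2/11)q = 18/7 + (1/7)q gives q* = 283 and p* = 43.
With the rebate, buyers effectively pay pb = ps − 25, where ps is the price sellers receive.
On the curves, pb = 1039/11 - (2/11)q and ps = 18/7 + (1/7)q; the wedge ps − pb = 25 gives 18/7 + (1/7)q − (1039/11 - (2/11)q) = 25, so q' = 360.
Then pb = 1039/11 − (2/11)·360 = 29 and ps = 18/7 + (1/7)·360 = 54.
Buyers' price falls by p* − pb = 43 − 29 = 14; sellers' price rises by ps − p* = 54 − 43 = 11.
So producers capture 11/25 = 0.44 of each unit of subsidy.

Producer share = 0.44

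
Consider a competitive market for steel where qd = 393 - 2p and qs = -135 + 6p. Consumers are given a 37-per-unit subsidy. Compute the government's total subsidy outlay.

Government cost = 11710.5

Pre-subsidy: 393 - 2p = -135 + 6p gives p* = 66, q* = 261.
With the rebate, buyers effectively pay pb = ps − 37, where ps is the price sellers receive.
Demand in terms of ps becomes qd = 393 − 2(ps − 37) = 467 - 2ps. Setting this equal to supply: 467 - 2ps = -135 + 6ps, so ps = 75.25.
Buyers pay pb = 75.25 − 37 = 38.25; q' = -135 + 6·75.25 = 316.5.
Government outlay = subsidy × quantity = 37 × 316.5 = 11710.5.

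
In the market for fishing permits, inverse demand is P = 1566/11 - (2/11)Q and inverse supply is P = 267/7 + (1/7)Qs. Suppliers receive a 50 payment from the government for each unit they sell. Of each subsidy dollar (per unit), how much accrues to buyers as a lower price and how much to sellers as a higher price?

Pre-subsidy: 1566/11 - (2/11)Q = 267/7 + (1/7)Q gives Q* = 321 and P* = 84.
With the subsidy, sellers receive Ps = Pb + 50 for each unit, where Pb is the price buyers pay.
On the curves, Pb = 1566/11 - (2/11)Q and Ps = 267/7 + (1/7)Q; the wedge Ps − Pb = 50 gives 267/7 + (1/7)Q − (1566/11 - (2/11)Q) = 50, so Q' = 475.
Then Pb = 1566/11 − (2/11)·475 = 56 and Ps = 267/7 + (1/7)·475 = 106.
Buyers' price falls by P* − Pb = 84 − 56 = 28; sellers' price rises by Ps − P* = 106 − 84 = 22.

Buyers gain 28 per unit; sellers gain 22 per unit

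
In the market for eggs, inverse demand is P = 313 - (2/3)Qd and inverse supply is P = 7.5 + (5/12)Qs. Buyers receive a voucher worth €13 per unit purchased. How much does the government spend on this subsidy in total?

Government cost = €3822

Pre-subsidy: 313 - (2/3)Q = 7.5 + (5/12)Q gives Q* = 282 and P* = 125.
With the rebate, buyers effectively pay Pb = Ps − 13, where Ps is the price sellers receive.
On the curves, Pb = 313 - (2/3)Q and Ps = 7.5 + (5/12)Q; the wedge Ps − Pb = 13 gives 7.5 + (5/12)Q − (313 - (2/3)Q) = 13, so Q' = 294.
Then Pb = 313 − (2/3)·294 = 117 and Ps = 7.5 + (5/12)·294 = 130.
Government outlay = subsidy × quantity = 13 × 294 = 3822.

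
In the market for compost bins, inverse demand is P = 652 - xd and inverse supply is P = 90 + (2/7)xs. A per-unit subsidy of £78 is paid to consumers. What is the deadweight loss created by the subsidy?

Pre-subsidy: 652 - x = 90 + (2/7)x gives x* = 3934/9 and P* = 1934/9.
With the rebate, buyers effectively pay Pb = Ps − 78, where Ps is the price sellers receive.
On the curves, Pb = 652 - x and Ps = 90 + (2/7)x; the wedge Ps − Pb = 78 gives 90 + (2/7)x − (652 - x) = 78, so x' = 4480/9.
Then Pb = 652 − 1·(4480/9) = 1388/9 and Ps = 90 + (2/7)·(4480/9) = 2090/9.
The subsidy expands output by 4480/9 − 3934/9 = 182/3 past the efficient level; on those units the gap between marginal cost and willingness to pay runs from 0 up to 78.
DWL = ½ × 78 × 182/3 = 2366.

Deadweight loss = £2366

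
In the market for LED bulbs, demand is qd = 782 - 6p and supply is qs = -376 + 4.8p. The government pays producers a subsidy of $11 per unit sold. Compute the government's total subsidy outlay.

Government cost = $1848

Pre-subsidy: 782 - 6p = -376 + 4.8p gives p* = 965/9, q* = 416/3.
With the subsidy, sellers receive ps = pb + 11 for each unit, where pb is the price buyers pay.
Supply in terms of pb becomes qs = -376 + 4.8(pb + 11) = -323.2 + 4.8pb. Setting this equal to demand: 782 - 6pb = -323.2 + 4.8pb, so pb = 307/3.
Sellers receive ps = 307/3 + 11 = 340/3; q' = 782 − 6·(307/3) = 168.
Government outlay = subsidy × quantity = 11 × 168 = 1848.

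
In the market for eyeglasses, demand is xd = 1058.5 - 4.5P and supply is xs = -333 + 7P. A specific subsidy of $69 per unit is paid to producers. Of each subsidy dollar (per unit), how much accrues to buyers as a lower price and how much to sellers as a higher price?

Pre-subsidy: 1058.5 - 4.5P = -333 + 7P gives P* = 121, x* = 514.
With the subsidy, sellers receive Ps = Pb + 69 for each unit, where Pb is the price buyers pay.
Supply in terms of Pb becomes xs = -333 + 7(Pb + 69) = 150 + 7Pb. Setting this equal to demand: 1058.5 - 4.5Pb = 150 + 7Pb, so Pb = 79.
Sellers receive Ps = 79 + 69 = 148; x' = 1058.5 − 4.5·79 = 703.
Buyers' price falls by P* − Pb = 121 − 79 = 42; sellers' price rises by Ps − P* = 148 − 121 = 27.

Buyers gain $42 per unit; sellers gain $27 per unit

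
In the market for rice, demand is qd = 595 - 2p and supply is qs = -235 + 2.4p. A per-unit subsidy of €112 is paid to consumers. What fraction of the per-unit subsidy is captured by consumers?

Pre-subsidy: 595 - 2p = -235 + 2.4p gives p* = 2075/11, q* = 2395/11.
With the rebate, buyers effectively pay pb = ps − 112, where ps is the price sellers receive.
Demand in terms of ps becomes qd = 595 − 2(ps − 112) = 819 - 2ps. Setting this equal to supply: 819 - 2ps = -235 + 2.4ps, so ps = 2635/11.
Buyers pay pb = 2635/11 − 112 = 1403/11; q' = -235 + 2.4·(2635/11) = 3739/11.
Buyers' price falls by p* − pb = 2075/11 − 1403/11 = 672/11; sellers' price rises by ps − p* = 2635/11 − 2075/11 = 560/11.
So consumers capture (672/11)/112 = 6/11 of each unit of subsidy.

Consumer share = 6/11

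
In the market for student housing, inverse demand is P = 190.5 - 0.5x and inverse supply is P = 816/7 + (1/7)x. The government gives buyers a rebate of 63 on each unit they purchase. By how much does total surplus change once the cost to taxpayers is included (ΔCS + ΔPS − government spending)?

Pre-subsidy: 190.5 - 0.5x = 816/7 + (1/7)x gives x* = 115 and P* = 133.
With the rebate, buyers effectively pay Pb = Ps − 63, where Ps is the price sellers receive.
On the curves, Pb = 190.5 - 0.5x and Ps = 816/7 + (1/7)x; the wedge Ps − Pb = 63 gives 816/7 + (1/7)x − (190.5 - 0.5x) = 63, so x' = 213.
Then Pb = 190.5 − 0.5·213 = 84 and Ps = 816/7 + (1/7)·213 = 147.
ΔCS = ½(115 + 213)(133 − 84) = 8036; ΔPS = ½(115 + 213)(147 − 133) = 2296.
Government spending = 63 × 213 = 13419.
Net change = 8036 + 2296 − 13419 = -3087. The loss equals the DWL triangle ½·63·98.

Net change in total surplus = -3087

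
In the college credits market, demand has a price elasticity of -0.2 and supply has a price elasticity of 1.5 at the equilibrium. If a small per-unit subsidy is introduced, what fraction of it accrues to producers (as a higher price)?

Producer share = 2/17

For a small subsidy around the equilibrium, the benefit split depends on the relative slopes, which at a point are proportional to the elasticities.
Buyer share = εs/(εs + |εd|) = 1.5/(1.5 + 0.2) = 15/17; seller share = |εd|/(εs + |εd|) = 2/17.
So producers capture 2/17 of the subsidy.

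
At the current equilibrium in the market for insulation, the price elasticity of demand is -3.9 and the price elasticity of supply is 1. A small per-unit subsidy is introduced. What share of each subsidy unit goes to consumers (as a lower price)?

For a small subsidy around the equilibrium, the benefit split depends on the relative slopes, which at a point are proportional to the elasticities.
Buyer share = εs/(εs + |εd|) = 1/(1 + 3.9) = 10/49; seller share = |εd|/(εs + |εd|) = 39/49.

Consumer share = 10/49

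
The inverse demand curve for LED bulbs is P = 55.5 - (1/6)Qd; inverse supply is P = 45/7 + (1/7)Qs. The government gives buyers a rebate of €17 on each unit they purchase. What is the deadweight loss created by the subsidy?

Pre-subsidy: 55.5 - (1/6)Q = 45/7 + (1/7)Q gives Q* = 2061/13 and P* = 378/13.
With the rebate, buyers effectively pay Pb = Ps − 17, where Ps is the price sellers receive.
On the curves, Pb = 55.5 - (1/6)Q and Ps = 45/7 + (1/7)Q; the wedge Ps − Pb = 17 gives 45/7 + (1/7)Q − (55.5 - (1/6)Q) = 17, so Q' = 2775/13.
Then Pb = 55.5 − (1/6)·(2775/13) = 259/13 and Ps = 45/7 + (1/7)·(2775/13) = 480/13.
The subsidy expands output by 2775/13 − 2061/13 = 714/13 past the efficient level; on those units the gap between marginal cost and willingness to pay runs from 0 up to 17.
DWL = ½ × 17 × 714/13 = 6069/13.

Deadweight loss = 6069/13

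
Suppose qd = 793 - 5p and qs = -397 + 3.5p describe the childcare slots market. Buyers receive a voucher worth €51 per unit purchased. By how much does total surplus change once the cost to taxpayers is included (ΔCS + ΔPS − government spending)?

Pre-subsidy: 793 - 5p = -397 + 3.5p gives p* = 140, q* = 93.
With the rebate, buyers effectively pay pb = ps − 51, where ps is the price sellers receive.
Demand in terms of ps becomes qd = 793 − 5(ps − 51) = 1048 - 5ps. Setting this equal to supply: 1048 - 5ps = -397 + 3.5ps, so ps = 170.
Buyers pay pb = 170 − 51 = 119; q' = -397 + 3.5·170 = 198.
ΔCS = ½(93 + 198)(140 − 119) = 3055.5; ΔPS = ½(93 + 198)(170 − 140) = 4365.
Government spending = 51 × 198 = 10098.
Net change = 3055.5 + 4365 − 10098 = -2677.5. The loss equals the DWL triangle ½·51·105.

Net change in total surplus = -€2677.5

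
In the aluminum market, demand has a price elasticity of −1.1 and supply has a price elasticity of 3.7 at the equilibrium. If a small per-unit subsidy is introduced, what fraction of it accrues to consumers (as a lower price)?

Consumer share = 37/48

For a small subsidy around the equilibrium, the benefit split depends on the relative slopes, which at a point are proportional to the elasticities.
Buyer share = εs/(εs + |εd|) = 3.7/(3.7 + 1.1) = 37/48; seller share = |εd|/(εs + |εd|) = 11/48.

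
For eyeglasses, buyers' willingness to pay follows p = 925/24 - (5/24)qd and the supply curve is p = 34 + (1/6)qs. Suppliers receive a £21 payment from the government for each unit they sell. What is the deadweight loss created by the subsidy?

Deadweight loss = £588

Pre-subsidy: 925/24 - (5/24)q = 34 + (1/6)q gives q* = 109/9 and p* = 1945/54.
With the subsidy, sellers receive ps = pb + 21 for each unit, where pb is the price buyers pay.
On the curves, pb = 925/24 - (5/24)q and ps = 34 + (1/6)q; the wedge ps − pb = 21 gives 34 + (1/6)q − (925/24 - (5/24)q) = 21, so q' = 613/9.
Then pb = 925/24 − (5/24)·(613/9) = 1315/54 and ps = 34 + (1/6)·(613/9) = 2449/54.
The subsidy expands output by 613/9 − 109/9 = 56 past the efficient level; on those units the gap between marginal cost and willingness to pay runs from 0 up to 21.
DWL = ½ × 21 × 56 = 588.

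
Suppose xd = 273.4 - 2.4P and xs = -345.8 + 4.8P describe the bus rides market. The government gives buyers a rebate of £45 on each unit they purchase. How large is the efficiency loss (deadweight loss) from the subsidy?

Deadweight loss = £1620

Pre-subsidy: 273.4 - 2.4P = -345.8 + 4.8P gives P* = 86, x* = 67.
With the rebate, buyers effectively pay Pb = Ps − 45, where Ps is the price sellers receive.
Demand in terms of Ps becomes xd = 273.4 − 2.4(Ps − 45) = 381.4 - 2.4Ps. Setting this equal to supply: 381.4 - 2.4Ps = -345.8 + 4.8Ps, so Ps = 101.
Buyers pay Pb = 101 − 45 = 56; x' = -345.8 + 4.8·101 = 139.
The subsidy expands output by 139 − 67 = 72 past the efficient level; on those units the gap between marginal cost and willingness to pay runs from 0 up to 45.
DWL = ½ × 45 × 72 = 1620.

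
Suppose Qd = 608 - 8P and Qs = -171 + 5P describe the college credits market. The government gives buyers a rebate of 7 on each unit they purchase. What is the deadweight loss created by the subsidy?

Deadweight loss = 980/13

Pre-subsidy: 608 - 8P = -171 + 5P gives P* = 779/13, Q* = 1672/13.
With the rebate, buyers effectively pay Pb = Ps − 7, where Ps is the price sellers receive.
Demand in terms of Ps becomes Qd = 608 − 8(Ps − 7) = 664 - 8Ps. Setting this equal to supply: 664 - 8Ps = -171 + 5Ps, so Ps = 835/13.
Buyers pay Pb = 835/13 − 7 = 744/13; Q' = -171 + 5·(835/13) = 1952/13.
The subsidy expands output by 1952/13 − 1672/13 = 280/13 past the efficient level; on those units the gap between marginal cost and willingness to pay runs from 0 up to 7.
DWL = ½ × 7 × 280/13 = 980/13.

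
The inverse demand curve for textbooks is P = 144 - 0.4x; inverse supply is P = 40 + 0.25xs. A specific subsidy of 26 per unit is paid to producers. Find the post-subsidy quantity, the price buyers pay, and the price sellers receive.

x' = 200; buyers pay 64; sellers receive 90

Pre-subsidy: 144 - 0.4x = 40 + 0.25x gives x* = 160 and P* = 80.
With the subsidy, sellers receive Ps = Pb + 26 for each unit, where Pb is the price buyers pay.
On the curves, Pb = 144 - 0.4x and Ps = 40 + 0.25x; the wedge Ps − Pb = 26 gives 40 + 0.25x − (144 - 0.4x) = 26, so x' = 200.
Then Pb = 144 − 0.4·200 = 64 and Ps = 40 + 0.25·200 = 90.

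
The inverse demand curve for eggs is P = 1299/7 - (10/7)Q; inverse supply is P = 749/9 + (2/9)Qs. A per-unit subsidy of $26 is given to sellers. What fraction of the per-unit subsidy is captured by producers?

Producer share = 7/52

Pre-subsidy: 1299/7 - (10/7)Q = 749/9 + (2/9)Q gives Q* = 62 and P* = 97.
With the subsidy, sellers receive Ps = Pb + 26 for each unit, where Pb is the price buyers pay.
On the curves, Pb = 1299/7 - (10/7)Q and Ps = 749/9 + (2/9)Q; the wedge Ps − Pb = 26 gives 749/9 + (2/9)Q − (1299/7 - (10/7)Q) = 26, so Q' = 77.75.
Then Pb = 1299/7 − (10/7)·77.75 = 74.5 and Ps = 749/9 + (2/9)·77.75 = 100.5.
Buyers' price falls by P* − Pb = 97 − 74.5 = 22.5; sellers' price rises by Ps − P* = 100.5 − 97 = 3.5.
So producers capture 3.5/26 = 7/52 of each unit of subsidy.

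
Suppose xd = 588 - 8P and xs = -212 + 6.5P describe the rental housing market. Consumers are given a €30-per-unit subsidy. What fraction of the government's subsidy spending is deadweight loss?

Pre-subsidy: 588 - 8P = -212 + 6.5P gives P* = 1600/29, x* = 4252/29.
With the rebate, buyers effectively pay Pb = Ps − 30, where Ps is the price sellers receive.
Demand in terms of Ps becomes xd = 588 − 8(Ps − 30) = 828 - 8Ps. Setting this equal to supply: 828 - 8Ps = -212 + 6.5Ps, so Ps = 2080/29.
Buyers pay Pb = 2080/29 − 30 = 1210/29; x' = -212 + 6.5·(2080/29) = 7372/29.
ΔCS = ½(4252/29 + 7372/29)(1600/29 − 1210/29) = 2266680/841; ΔPS = ½(4252/29 + 7372/29)(2080/29 − 1600/29) = 2789760/841.
Government spending = 30 × 7372/29 = 221160/29.
DWL = ½ × 30 × (7372/29 − 4252/29) = 46800/29; fraction = (46800/29) / (221160/29) = 390/1843.

DWL / government spending = 390/1843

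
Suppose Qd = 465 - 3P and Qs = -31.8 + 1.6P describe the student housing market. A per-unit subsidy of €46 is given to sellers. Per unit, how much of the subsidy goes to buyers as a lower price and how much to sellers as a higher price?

Pre-subsidy: 465 - 3P = -31.8 + 1.6P gives P* = 108, Q* = 141.
With the subsidy, sellers receive Ps = Pb + 46 for each unit, where Pb is the price buyers pay.
Supply in terms of Pb becomes Qs = -31.8 + 1.6(Pb + 46) = 41.8 + 1.6Pb. Setting this equal to demand: 465 - 3Pb = 41.8 + 1.6Pb, so Pb = 92.
Sellers receive Ps = 92 + 46 = 138; Q' = 465 − 3·92 = 189.
Buyers' price falls by P* − Pb = 108 − 92 = 16; sellers' price rises by Ps − P* = 138 − 108 = 30.

Buyers gain €16 per unit; sellers gain €30 per unit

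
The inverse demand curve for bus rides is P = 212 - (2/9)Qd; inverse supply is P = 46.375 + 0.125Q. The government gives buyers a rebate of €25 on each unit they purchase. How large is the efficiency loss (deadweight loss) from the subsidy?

Pre-subsidy: 212 - (2/9)Q = 46.375 + 0.125Q gives Q* = 477 and P* = 106.
With the rebate, buyers effectively pay Pb = Ps − 25, where Ps is the price sellers receive.
On the curves, Pb = 212 - (2/9)Q and Ps = 46.375 + 0.125Q; the wedge Ps − Pb = 25 gives 46.375 + 0.125Q − (212 - (2/9)Q) = 25, so Q' = 549.
Then Pb = 212 − (2/9)·549 = 90 and Ps = 46.375 + 0.125·549 = 115.
The subsidy expands output by 549 − 477 = 72 past the efficient level; on those units the gap between marginal cost and willingness to pay runs from 0 up to 25.
DWL = ½ × 25 × 72 = 900.

Deadweight loss = €900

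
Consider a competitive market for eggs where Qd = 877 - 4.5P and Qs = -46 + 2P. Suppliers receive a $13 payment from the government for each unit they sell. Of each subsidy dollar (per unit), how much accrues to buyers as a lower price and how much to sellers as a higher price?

Buyers gain $4 per unit; sellers gain $9 per unit

Pre-subsidy: 877 - 4.5P = -46 + 2P gives P* = 142, Q* = 238.
With the subsidy, sellers receive Ps = Pb + 13 for each unit, where Pb is the price buyers pay.
Supply in terms of Pb becomes Qs = -46 + 2(Pb + 13) = -20 + 2Pb. Setting this equal to demand: 877 - 4.5Pb = -20 + 2Pb, so Pb = 138.
Sellers receive Ps = 138 + 13 = 151; Q' = 877 − 4.5·138 = 256.
Buyers' price falls by P* − Pb = 142 − 138 = 4; sellers' price rises by Ps − P* = 151 − 142 = 9.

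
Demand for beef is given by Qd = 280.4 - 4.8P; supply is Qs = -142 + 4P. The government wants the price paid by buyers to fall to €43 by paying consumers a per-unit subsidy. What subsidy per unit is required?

At a buyer price of 43, quantity demanded is 280.4 − 4.8·43 = 74.
Sellers supply 74 only when they receive Ps with -142 + 4·Ps = 74, i.e. Ps = 54.
s = Ps − Pb = 54 − 43 = 11.

Required subsidy s = €11 per unit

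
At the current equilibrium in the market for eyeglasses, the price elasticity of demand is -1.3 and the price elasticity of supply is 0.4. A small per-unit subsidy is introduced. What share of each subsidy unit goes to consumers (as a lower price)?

Consumer share = 4/17

For a small subsidy around the equilibrium, the benefit split depends on the relative slopes, which at a point are proportional to the elasticities.
Buyer share = εs/(εs + |εd|) = 0.4/(0.4 + 1.3) = 4/17; seller share = |εd|/(εs + |εd|) = 13/17.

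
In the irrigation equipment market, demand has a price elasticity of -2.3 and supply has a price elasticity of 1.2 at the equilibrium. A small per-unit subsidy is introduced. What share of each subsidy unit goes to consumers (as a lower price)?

Consumer share = 12/35

For a small subsidy around the equilibrium, the benefit split depends on the relative slopes, which at a point are proportional to the elasticities.
Buyer share = εs/(εs + |εd|) = 1.2/(1.2 + 2.3) = 12/35; seller share = |εd|/(εs + |εd|) = 23/35.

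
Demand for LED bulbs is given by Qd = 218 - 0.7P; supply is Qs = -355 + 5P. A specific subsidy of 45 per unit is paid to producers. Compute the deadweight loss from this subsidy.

Deadweight loss = 23625/38

Pre-subsidy: 218 - 0.7P = -355 + 5P gives P* = 1910/19, Q* = 2805/19.
With the subsidy, sellers receive Ps = Pb + 45 for each unit, where Pb is the price buyers pay.
Supply in terms of Pb becomes Qs = -355 + 5(Pb + 45) = -130 + 5Pb. Setting this equal to demand: 218 - 0.7Pb = -130 + 5Pb, so Pb = 1160/19.
Sellers receive Ps = 1160/19 + 45 = 2015/19; Q' = 218 − 0.7·(1160/19) = 3330/19.
The subsidy expands output by 3330/19 − 2805/19 = 525/19 past the efficient level; on those units the gap between marginal cost and willingness to pay runs from 0 up to 45.
DWL = ½ × 45 × 525/19 = 23625/38.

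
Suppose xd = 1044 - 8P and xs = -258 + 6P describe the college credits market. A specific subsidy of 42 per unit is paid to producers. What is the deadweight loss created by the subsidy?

Deadweight loss = 3024

Pre-subsidy: 1044 - 8P = -258 + 6P gives P* = 93, x* = 300.
With the subsidy, sellers receive Ps = Pb + 42 for each unit, where Pb is the price buyers pay.
Supply in terms of Pb becomes xs = -258 + 6(Pb + 42) = -6 + 6Pb. Setting this equal to demand: 1044 - 8Pb = -6 + 6Pb, so Pb = 75.
Sellers receive Ps = 75 + 42 = 117; x' = 1044 − 8·75 = 444.
The subsidy expands output by 444 − 300 = 144 past the efficient level; on those units the gap between marginal cost and willingness to pay runs from 0 up to 42.
DWL = ½ × 42 × 144 = 3024.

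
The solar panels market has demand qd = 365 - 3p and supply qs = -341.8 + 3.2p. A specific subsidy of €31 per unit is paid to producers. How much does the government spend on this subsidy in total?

Pre-subsidy: 365 - 3p = -341.8 + 3.2p gives p* = 114, q* = 23.
With the subsidy, sellers receive ps = pb + 31 for each unit, where pb is the price buyers pay.
Supply in terms of pb becomes qs = -341.8 + 3.2(pb + 31) = -242.6 + 3.2pb. Setting this equal to demand: 365 - 3pb = -242.6 + 3.2pb, so pb = 98.
Sellers receive ps = 98 + 31 = 129; q' = 365 − 3·98 = 71.
Government outlay = subsidy × quantity = 31 × 71 = 2201.

Government cost = €2201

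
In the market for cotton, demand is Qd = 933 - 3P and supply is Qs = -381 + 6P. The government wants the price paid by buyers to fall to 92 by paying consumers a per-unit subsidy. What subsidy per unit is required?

Required subsidy s = 81 per unit

At a buyer price of 92, quantity demanded is 933 − 3·92 = 657.
Sellers supply 657 only when they receive Ps with -381 + 6·Ps = 657, i.e. Ps = 173.
s = Ps − Pb = 173 − 92 = 81.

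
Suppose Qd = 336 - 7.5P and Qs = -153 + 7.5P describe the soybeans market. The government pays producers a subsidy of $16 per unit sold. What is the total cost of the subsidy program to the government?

Government cost = $2424

Pre-subsidy: 336 - 7.5P = -153 + 7.5P gives P* = 32.6, Q* = 91.5.
With the subsidy, sellers receive Ps = Pb + 16 for each unit, where Pb is the price buyers pay.
Supply in terms of Pb becomes Qs = -153 + 7.5(Pb + 16) = -33 + 7.5Pb. Setting this equal to demand: 336 - 7.5Pb = -33 + 7.5Pb, so Pb = 24.6.
Sellers receive Ps = 24.6 + 16 = 40.6; Q' = 336 − 7.5·24.6 = 151.5.
Government outlay = subsidy × quantity = 16 × 151.5 = 2424.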